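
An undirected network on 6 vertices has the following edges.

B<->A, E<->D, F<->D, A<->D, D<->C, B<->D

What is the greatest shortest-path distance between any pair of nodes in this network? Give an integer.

Eccentricity of each node (its greatest distance to any other): A:2, B:2, C:2, D:1, E:2, F:2.
The maximum eccentricity is 2, realized for instance by the pair F–C via F – D – C. So the diameter is 2.

2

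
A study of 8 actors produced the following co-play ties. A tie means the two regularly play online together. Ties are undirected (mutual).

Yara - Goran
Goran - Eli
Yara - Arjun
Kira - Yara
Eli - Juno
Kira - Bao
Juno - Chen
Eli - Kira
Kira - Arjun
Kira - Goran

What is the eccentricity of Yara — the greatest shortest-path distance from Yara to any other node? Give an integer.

4

Distances from Yara: Arjun:1, Bao:2, Chen:4, Eli:2, Goran:1, Juno:3, Kira:1.
The largest is 4 (to Chen), so the eccentricity of Yara is 4.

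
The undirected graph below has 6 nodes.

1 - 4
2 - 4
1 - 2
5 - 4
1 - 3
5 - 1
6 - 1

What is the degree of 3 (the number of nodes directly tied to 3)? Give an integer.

1

3 is directly tied to 1. That is 1 neighbor, so the degree of 3 is 1.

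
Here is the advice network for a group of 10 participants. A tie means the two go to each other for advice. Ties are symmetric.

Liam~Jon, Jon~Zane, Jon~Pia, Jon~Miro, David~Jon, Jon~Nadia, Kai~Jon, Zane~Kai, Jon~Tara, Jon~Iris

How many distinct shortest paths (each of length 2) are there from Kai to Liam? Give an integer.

The shortest distance is 2, and the only length-2 path is Kai–Jon–Liam. So there is exactly 1 shortest path.

1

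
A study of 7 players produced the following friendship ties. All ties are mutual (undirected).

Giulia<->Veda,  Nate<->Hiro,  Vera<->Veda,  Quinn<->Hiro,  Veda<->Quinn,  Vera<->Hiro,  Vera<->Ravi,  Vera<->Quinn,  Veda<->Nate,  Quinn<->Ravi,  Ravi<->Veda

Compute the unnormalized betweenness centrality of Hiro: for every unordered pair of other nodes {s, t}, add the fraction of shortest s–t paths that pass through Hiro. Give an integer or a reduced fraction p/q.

Pairs whose geodesics pass through Hiro — Vera–Nate: 1/2; Nate–Quinn: 1/2.
All other pairs contribute 0.
Summing the contributions gives betweenness(Hiro) = 1.

1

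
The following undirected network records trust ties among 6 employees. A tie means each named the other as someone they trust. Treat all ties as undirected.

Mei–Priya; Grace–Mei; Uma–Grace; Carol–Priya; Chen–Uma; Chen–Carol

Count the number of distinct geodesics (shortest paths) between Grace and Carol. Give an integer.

2

The shortest distance is 3. The length-3 paths are: Grace–Uma–Chen–Carol; Grace–Mei–Priya–Carol.
That gives 2 distinct shortest paths.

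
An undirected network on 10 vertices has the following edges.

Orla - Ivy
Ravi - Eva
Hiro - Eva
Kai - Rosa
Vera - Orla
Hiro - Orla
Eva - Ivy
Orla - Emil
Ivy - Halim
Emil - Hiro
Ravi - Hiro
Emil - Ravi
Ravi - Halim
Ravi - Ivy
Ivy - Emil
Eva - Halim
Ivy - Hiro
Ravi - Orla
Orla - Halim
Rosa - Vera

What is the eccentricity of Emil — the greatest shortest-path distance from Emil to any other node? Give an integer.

4

Distances from Emil: Eva:2, Halim:2, Hiro:1, Ivy:1, Kai:4, Orla:1, Ravi:1, Rosa:3, Vera:2.
The largest is 4 (to Kai), so the eccentricity of Emil is 4.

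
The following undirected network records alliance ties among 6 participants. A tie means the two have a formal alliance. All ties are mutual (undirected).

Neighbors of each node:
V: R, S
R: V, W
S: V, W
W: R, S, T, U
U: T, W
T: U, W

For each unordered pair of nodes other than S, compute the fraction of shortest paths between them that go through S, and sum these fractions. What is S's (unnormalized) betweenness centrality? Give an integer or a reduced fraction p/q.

Pairs whose geodesics pass through S — W–V: 1/2; V–U: 1/2; V–T: 1/2.
All other pairs contribute 0.
Summing the contributions gives betweenness(S) = 3/2.

3/2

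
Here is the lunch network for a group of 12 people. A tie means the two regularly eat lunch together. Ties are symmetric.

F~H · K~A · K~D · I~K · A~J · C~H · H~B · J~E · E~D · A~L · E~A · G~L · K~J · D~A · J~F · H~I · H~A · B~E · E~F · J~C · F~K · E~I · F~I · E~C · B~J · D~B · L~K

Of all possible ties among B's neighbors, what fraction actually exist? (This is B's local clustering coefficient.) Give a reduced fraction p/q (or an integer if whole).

B's neighbors: D, E, H, and J (k = 4).
Possible neighbor pairs: C(4,2) = 6. Edges among them: D–E, E–J → e = 2.
Clustering(B) = 2/6 = 1/3.

1/3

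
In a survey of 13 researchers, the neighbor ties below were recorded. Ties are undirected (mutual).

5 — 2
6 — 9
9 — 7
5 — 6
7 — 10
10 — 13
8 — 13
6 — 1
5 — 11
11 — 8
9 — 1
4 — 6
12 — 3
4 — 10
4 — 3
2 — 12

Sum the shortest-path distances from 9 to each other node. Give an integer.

29

Distances from 9: 1:1, 2:3, 3:3, 4:2, 5:2, 6:1, 7:1, 8:4, 10:2, 11:3, 12:4, 13:3.
Sum = 1 + 3 + 3 + 2 + 2 + 1 + 1 + 4 + 2 + 3 + 4 + 3 = 29.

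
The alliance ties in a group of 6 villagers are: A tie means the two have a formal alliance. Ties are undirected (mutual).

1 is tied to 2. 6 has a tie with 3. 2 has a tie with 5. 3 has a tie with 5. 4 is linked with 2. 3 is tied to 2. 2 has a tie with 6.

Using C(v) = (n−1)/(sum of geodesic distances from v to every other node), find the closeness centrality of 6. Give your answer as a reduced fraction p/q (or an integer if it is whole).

Distances from 6: 1:2, 2:1, 3:1, 4:2, 5:2. Sum = 8.
n = 6, so closeness = 5/8.

5/8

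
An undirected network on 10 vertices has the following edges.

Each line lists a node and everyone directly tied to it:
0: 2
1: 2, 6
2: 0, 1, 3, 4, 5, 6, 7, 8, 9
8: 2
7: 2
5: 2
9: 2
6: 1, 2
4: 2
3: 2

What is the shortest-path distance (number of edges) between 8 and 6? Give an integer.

2

One shortest route is 8 – 2 – 6, which uses 2 edges, and 8 and 6 are not directly tied, so nothing shorter exists. So d(8,6) = 2.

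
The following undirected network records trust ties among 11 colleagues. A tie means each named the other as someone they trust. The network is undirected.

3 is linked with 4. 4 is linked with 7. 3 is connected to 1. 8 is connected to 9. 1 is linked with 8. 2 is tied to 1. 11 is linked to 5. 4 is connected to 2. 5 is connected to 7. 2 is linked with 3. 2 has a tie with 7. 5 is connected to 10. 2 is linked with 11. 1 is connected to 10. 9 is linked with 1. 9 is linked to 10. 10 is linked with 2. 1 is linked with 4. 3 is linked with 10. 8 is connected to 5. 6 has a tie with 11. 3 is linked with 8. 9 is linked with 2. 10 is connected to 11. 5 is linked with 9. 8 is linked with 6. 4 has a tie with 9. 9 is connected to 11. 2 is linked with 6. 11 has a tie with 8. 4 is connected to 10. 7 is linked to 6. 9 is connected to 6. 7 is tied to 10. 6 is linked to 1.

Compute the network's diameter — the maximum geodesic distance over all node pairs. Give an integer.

Eccentricity of each node (its greatest distance to any other): 1:2, 2:2, 3:2, 4:2, 5:2, 6:2, 7:2, 8:2, 9:2, 10:2, 11:2.
The maximum eccentricity is 2, realized for instance by the pair 7–11 via 7 – 2 – 11. So the diameter is 2.

2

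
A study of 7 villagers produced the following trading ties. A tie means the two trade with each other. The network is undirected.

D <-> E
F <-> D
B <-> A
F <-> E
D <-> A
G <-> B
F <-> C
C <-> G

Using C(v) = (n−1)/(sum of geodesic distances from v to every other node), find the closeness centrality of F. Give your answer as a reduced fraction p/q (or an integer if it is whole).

3/5

Distances from F: A:2, B:3, C:1, D:1, E:1, G:2. Sum = 10.
n = 7, so closeness = 6/10 = 3/5.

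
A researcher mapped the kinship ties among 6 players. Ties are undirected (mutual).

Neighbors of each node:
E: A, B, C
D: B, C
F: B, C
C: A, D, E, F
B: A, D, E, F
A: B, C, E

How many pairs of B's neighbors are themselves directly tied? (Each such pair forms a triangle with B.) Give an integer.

1

B's neighbors: A, D, E, and F.
Neighbor pairs that are themselves tied: B–A–E. Each forms one triangle with B, for 1 in total.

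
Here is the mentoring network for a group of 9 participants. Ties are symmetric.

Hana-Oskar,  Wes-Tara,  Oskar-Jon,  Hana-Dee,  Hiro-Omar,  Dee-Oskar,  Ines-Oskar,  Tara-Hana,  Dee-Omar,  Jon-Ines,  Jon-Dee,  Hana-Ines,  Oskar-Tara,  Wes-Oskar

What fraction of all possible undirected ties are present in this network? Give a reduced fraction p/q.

7/18

There are 14 edges and 9 nodes, so the maximum possible is C(9,2) = 36.
Density = 14/36 = 7/18.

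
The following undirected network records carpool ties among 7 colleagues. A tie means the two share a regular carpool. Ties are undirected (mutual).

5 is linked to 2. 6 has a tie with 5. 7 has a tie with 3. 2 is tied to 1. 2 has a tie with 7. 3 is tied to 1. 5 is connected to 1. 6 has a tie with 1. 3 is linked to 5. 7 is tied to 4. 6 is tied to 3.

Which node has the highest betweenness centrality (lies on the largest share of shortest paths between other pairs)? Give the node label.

Unnormalized betweenness of each node: 1:5/6, 2:2, 3:4, 4:0, 5:5/6, 6:0, 7:16/3.
7 has the largest value, 16/3, making it the main broker — the node through which the most shortest paths run.

7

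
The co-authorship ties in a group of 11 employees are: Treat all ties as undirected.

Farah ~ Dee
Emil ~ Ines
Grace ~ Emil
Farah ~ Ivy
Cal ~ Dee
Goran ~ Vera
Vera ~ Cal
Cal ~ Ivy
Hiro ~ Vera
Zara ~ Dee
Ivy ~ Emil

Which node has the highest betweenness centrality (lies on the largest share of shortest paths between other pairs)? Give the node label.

Unnormalized betweenness of each node: Cal:25, Dee:11, Emil:17, Farah:4, Goran:0, Grace:0, Hiro:0, Ines:0, Ivy:23, Vera:17, Zara:0.
Cal has the largest value, 25, making it the main broker — the node through which the most shortest paths run.

Cal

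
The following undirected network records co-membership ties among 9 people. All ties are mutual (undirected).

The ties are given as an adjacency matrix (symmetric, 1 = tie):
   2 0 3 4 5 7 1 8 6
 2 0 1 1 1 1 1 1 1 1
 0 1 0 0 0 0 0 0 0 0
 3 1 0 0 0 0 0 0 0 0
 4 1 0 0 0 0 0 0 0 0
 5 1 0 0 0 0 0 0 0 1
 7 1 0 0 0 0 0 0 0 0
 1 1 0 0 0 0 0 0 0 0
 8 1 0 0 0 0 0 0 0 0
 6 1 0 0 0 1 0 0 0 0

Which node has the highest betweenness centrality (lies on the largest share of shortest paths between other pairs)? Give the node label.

2

Unnormalized betweenness of each node: 0:0, 1:0, 2:27, 3:0, 4:0, 5:0, 6:0, 7:0, 8:0.
2 has the largest value, 27, making it the main broker — the node through which the most shortest paths run.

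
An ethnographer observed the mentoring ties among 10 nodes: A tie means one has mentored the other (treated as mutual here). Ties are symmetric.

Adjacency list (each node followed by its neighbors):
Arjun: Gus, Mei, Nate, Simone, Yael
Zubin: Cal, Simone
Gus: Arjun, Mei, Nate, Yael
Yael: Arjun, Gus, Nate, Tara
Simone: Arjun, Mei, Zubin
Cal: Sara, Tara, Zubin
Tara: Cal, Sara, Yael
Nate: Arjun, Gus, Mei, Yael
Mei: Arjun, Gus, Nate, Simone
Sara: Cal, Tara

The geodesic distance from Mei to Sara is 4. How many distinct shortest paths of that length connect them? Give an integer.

4

The shortest distance is 4. The length-4 paths are: Mei–Nate–Yael–Tara–Sara; Mei–Gus–Yael–Tara–Sara; Mei–Arjun–Yael–Tara–Sara; Mei–Simone–Zubin–Cal–Sara.
That gives 4 distinct shortest paths.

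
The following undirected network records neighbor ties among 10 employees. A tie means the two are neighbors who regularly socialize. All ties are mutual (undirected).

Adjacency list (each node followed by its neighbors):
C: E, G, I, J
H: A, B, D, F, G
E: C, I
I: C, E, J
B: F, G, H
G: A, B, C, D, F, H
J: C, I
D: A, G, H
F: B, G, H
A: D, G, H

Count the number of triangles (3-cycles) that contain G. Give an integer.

G's neighbors: A, B, C, D, F, and H.
Neighbor pairs that are themselves tied: G–A–D; G–A–H; G–B–F; G–B–H; G–D–H; G–F–H. Each forms one triangle with G, for 6 in total.

6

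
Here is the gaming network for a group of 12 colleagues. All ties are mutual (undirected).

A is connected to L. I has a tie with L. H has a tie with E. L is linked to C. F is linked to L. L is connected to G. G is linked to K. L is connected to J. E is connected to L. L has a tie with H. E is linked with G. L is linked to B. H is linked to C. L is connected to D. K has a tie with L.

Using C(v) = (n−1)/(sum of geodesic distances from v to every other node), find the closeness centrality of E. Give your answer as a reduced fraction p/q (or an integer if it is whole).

Distances from E: A:2, B:2, C:2, D:2, F:2, G:1, H:1, I:2, J:2, K:2, L:1. Sum = 19.
n = 12, so closeness = 11/19.

11/19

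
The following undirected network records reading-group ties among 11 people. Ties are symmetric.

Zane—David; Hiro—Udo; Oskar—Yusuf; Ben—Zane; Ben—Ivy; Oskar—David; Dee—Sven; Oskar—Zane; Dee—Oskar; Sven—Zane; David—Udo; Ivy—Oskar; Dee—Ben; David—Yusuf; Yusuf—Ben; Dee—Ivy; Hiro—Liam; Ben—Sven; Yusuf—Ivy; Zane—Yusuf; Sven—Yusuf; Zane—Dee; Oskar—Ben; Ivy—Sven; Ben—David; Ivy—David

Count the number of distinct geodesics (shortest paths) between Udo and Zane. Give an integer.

The shortest distance is 2, and the only length-2 path is Udo–David–Zane. So there is exactly 1 shortest path.

1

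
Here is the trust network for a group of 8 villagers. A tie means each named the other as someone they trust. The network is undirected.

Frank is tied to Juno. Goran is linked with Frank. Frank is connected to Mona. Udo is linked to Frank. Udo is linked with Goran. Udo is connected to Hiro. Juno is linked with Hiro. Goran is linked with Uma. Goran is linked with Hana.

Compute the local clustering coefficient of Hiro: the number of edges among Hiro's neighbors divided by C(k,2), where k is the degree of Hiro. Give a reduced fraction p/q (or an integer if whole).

0

Hiro's neighbors: Juno and Udo (k = 2).
Possible neighbor pairs: C(2,2) = 1. Edges among them: none → e = 0.
Clustering(Hiro) = 0/1.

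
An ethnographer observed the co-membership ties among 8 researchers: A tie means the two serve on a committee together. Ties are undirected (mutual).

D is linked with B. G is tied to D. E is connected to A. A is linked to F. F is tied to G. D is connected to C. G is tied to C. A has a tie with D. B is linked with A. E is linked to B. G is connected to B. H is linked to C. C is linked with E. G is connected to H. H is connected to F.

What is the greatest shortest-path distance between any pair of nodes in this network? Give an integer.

2

Eccentricity of each node (its greatest distance to any other): A:2, B:2, C:2, D:2, E:2, F:2, G:2, H:2.
The maximum eccentricity is 2, realized for instance by the pair A–H via A – F – H. So the diameter is 2.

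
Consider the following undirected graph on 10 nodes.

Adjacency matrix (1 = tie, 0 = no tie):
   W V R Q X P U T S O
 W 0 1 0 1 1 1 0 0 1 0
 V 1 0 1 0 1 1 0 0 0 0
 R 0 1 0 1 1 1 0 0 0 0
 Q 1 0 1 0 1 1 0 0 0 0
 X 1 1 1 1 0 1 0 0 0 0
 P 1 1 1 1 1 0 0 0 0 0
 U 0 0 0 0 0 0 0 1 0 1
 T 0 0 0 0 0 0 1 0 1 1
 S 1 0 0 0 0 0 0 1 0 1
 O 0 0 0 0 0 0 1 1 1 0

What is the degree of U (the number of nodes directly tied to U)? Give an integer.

2

U is directly tied to O and T. That is 2 neighbors, so the degree of U is 2.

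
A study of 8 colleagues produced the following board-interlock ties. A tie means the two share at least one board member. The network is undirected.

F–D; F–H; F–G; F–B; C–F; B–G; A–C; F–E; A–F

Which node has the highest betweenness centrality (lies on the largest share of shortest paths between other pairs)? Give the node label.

Unnormalized betweenness of each node: A:0, B:0, C:0, D:0, E:0, F:19, G:0, H:0.
F has the largest value, 19, making it the main broker — the node through which the most shortest paths run.

F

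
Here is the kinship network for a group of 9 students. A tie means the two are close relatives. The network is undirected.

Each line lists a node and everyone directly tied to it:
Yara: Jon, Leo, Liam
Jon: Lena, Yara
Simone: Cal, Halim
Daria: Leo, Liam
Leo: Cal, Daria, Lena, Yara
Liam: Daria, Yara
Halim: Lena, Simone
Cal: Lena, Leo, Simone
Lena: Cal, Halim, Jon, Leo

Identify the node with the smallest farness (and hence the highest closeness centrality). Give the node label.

Farness (sum of distances to all others) for each node — Cal:14, Daria:17, Halim:18, Jon:16, Lena:13, Leo:12, Liam:20, Simone:19, Yara:15.
The smallest farness is 12, for Leo, so Leo has the highest closeness.

Leo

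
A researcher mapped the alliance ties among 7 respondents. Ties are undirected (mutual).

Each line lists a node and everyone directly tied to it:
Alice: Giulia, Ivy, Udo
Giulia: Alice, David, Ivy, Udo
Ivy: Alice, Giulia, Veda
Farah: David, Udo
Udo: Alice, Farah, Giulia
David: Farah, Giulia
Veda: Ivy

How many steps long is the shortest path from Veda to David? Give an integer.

3

One shortest route is Veda – Ivy – Giulia – David, which uses 3 edges, and at distance 2 from Veda we only reach {Alice, Giulia}, which does not include David. So d(Veda,David) = 3.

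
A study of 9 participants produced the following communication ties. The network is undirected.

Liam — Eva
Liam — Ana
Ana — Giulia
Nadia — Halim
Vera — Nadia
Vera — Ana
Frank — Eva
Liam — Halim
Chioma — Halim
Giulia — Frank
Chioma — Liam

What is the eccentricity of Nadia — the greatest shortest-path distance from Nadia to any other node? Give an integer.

Distances from Nadia: Ana:2, Chioma:2, Eva:3, Frank:4, Giulia:3, Halim:1, Liam:2, Vera:1.
The largest is 4 (to Frank), so the eccentricity of Nadia is 4.

4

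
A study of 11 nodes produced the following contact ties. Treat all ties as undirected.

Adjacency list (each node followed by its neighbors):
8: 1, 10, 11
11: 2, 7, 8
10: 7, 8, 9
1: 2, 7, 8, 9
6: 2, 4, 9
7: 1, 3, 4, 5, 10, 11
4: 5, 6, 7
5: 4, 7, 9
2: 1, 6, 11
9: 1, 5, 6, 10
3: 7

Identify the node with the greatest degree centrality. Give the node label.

Degrees — 1:4, 2:3, 3:1, 4:3, 5:3, 6:3, 7:6, 8:3, 9:4, 10:3, 11:3.
The maximum is 6, attained only by 7.

7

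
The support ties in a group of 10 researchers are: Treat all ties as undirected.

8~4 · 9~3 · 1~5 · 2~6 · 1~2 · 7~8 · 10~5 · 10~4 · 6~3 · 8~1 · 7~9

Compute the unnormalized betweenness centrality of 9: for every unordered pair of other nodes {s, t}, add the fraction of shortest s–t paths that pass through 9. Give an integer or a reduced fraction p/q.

9/2

Pairs whose geodesics pass through 9 — 6–7: 1; 3–7: 1; 3–8: 1; 3–4: 1; 3–10: 1/2.
All other pairs contribute 0.
Summing the contributions gives betweenness(9) = 9/2.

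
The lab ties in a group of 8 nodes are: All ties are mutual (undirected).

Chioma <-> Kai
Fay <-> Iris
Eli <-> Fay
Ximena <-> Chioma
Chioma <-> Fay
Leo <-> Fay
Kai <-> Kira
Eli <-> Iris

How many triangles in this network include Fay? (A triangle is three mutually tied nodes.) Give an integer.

Fay's neighbors: Chioma, Eli, Iris, and Leo.
Neighbor pairs that are themselves tied: Fay–Eli–Iris. Each forms one triangle with Fay, for 1 in total.

1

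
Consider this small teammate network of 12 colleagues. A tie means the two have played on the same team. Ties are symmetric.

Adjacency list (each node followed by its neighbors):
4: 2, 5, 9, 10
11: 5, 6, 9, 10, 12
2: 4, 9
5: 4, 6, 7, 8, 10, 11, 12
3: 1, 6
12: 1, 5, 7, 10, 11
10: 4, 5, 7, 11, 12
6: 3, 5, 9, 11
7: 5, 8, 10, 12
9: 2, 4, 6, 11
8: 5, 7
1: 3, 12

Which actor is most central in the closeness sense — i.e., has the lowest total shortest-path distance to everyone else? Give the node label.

5

Farness (sum of distances to all others) for each node — 1:25, 2:26, 3:25, 4:20, 5:15, 6:18, 7:21, 8:24, 9:21, 10:18, 11:17, 12:18.
The smallest farness is 15, for 5, so 5 has the highest closeness.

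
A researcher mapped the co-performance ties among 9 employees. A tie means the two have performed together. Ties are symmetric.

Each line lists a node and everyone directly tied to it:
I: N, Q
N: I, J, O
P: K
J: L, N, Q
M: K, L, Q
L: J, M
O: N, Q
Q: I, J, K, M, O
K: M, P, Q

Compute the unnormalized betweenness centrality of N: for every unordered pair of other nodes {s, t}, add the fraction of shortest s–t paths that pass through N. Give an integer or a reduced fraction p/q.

13/6

Pairs whose geodesics pass through N — I–O: 1/2; I–L: 1/3; I–J: 1/2; O–L: 1/3; O–J: 1/2.
All other pairs contribute 0.
Summing the contributions gives betweenness(N) = 13/6.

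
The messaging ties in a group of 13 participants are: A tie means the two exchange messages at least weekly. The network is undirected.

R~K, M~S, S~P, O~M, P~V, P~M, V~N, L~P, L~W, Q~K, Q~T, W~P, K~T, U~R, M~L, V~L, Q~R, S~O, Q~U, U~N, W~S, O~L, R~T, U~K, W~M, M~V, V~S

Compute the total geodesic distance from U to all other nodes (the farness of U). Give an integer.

Distances from U: K:1, L:3, M:3, N:1, O:4, P:3, Q:1, R:1, S:3, T:2, V:2, W:4.
Sum = 1 + 3 + 3 + 1 + 4 + 3 + 1 + 1 + 3 + 2 + 2 + 4 = 28.

28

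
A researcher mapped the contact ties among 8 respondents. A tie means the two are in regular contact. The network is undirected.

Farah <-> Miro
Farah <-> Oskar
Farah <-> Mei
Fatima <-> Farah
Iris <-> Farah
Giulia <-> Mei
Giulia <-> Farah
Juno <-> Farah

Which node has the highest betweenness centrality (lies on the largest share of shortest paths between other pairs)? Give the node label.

Unnormalized betweenness of each node: Farah:20, Fatima:0, Giulia:0, Iris:0, Juno:0, Mei:0, Miro:0, Oskar:0.
Farah has the largest value, 20, making it the main broker — the node through which the most shortest paths run.

Farah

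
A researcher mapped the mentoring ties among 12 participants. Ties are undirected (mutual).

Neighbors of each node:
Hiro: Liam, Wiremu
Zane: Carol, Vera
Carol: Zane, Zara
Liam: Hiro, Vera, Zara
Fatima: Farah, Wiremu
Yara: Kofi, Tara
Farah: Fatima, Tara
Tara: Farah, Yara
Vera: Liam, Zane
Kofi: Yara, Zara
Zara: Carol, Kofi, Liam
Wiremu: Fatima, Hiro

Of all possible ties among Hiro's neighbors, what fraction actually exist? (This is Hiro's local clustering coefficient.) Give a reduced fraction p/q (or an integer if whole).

Hiro's neighbors: Liam and Wiremu (k = 2).
Possible neighbor pairs: C(2,2) = 1. Edges among them: none → e = 0.
Clustering(Hiro) = 0/1.

0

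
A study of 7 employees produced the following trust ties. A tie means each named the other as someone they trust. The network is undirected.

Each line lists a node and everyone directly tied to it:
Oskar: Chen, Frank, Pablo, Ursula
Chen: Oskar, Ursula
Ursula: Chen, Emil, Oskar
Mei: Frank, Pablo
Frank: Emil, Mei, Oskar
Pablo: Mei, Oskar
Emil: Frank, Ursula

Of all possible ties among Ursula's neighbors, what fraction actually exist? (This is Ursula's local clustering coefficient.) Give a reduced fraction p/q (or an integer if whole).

Ursula's neighbors: Chen, Emil, and Oskar (k = 3).
Possible neighbor pairs: C(3,2) = 3. Edges among them: Chen–Oskar → e = 1.
Clustering(Ursula) = 1/3.

1/3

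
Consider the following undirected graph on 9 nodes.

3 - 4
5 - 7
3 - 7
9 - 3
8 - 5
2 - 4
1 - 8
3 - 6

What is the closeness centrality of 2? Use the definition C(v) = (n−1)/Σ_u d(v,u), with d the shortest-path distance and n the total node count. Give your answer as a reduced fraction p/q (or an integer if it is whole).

8/27

Distances from 2: 1:6, 3:2, 4:1, 5:4, 6:3, 7:3, 8:5, 9:3. Sum = 27.
n = 9, so closeness = 8/27.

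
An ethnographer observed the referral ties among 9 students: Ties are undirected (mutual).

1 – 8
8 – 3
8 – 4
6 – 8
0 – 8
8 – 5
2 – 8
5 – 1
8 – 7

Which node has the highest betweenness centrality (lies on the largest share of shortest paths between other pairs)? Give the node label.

8

Unnormalized betweenness of each node: 0:0, 1:0, 2:0, 3:0, 4:0, 5:0, 6:0, 7:0, 8:27.
8 has the largest value, 27, making it the main broker — the node through which the most shortest paths run.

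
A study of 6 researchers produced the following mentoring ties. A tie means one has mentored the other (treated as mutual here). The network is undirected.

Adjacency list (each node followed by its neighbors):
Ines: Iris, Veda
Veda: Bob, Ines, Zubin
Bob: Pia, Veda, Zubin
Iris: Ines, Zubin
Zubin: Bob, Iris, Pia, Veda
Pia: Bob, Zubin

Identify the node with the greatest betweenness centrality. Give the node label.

Zubin

Unnormalized betweenness of each node: Bob:5/6, Ines:1/2, Iris:5/6, Pia:0, Veda:13/6, Zubin:11/3.
Zubin has the largest value, 11/3, making it the main broker — the node through which the most shortest paths run.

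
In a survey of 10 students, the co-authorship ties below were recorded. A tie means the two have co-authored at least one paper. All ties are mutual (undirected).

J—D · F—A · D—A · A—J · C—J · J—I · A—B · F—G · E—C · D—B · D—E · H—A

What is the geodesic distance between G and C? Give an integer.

One shortest route is G – F – A – J – C, which uses 4 edges, and at distance 3 from G we only reach {B, D, H, J}, which does not include C. So d(G,C) = 4.

4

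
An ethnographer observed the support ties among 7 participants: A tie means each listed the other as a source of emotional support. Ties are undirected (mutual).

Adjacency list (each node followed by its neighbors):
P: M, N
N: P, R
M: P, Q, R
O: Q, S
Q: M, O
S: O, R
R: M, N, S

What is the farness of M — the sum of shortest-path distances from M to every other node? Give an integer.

Distances from M: N:2, O:2, P:1, Q:1, R:1, S:2.
Sum = 2 + 2 + 1 + 1 + 1 + 2 = 9.

9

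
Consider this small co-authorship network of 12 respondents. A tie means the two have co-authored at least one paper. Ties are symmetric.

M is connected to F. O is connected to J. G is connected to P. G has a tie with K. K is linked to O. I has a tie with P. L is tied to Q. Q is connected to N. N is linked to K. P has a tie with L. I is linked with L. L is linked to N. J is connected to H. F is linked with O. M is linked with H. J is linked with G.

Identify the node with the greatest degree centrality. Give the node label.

Degrees — F:2, G:3, H:2, I:2, J:3, K:3, L:4, M:2, N:3, O:3, P:3, Q:2.
The maximum is 4, attained only by L.

L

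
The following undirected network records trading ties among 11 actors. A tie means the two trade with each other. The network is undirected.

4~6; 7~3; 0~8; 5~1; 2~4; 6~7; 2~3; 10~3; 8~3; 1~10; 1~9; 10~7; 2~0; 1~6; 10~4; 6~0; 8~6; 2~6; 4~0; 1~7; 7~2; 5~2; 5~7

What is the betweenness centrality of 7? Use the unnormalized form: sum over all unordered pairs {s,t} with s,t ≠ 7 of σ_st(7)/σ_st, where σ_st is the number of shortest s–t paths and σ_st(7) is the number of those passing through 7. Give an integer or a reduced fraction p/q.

13/3

Pairs whose geodesics pass through 7 — 3–9: 1/2; 3–5: 1/2; 3–6: 1/3; 3–1: 1/2; 8–5: 2/6; 9–2: 1/3; 5–6: 1/3; 5–10: 1/2; 6–10: 1/3; 10–2: 1/3; 1–2: 1/3.
All other pairs contribute 0.
Summing the contributions gives betweenness(7) = 13/3.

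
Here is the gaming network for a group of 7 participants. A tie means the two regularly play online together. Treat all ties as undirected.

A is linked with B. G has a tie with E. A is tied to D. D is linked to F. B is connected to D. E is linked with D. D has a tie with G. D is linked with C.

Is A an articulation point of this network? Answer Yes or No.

Even without A, every remaining node can still reach every other (the residual graph is connected), so A is not a cut vertex.

No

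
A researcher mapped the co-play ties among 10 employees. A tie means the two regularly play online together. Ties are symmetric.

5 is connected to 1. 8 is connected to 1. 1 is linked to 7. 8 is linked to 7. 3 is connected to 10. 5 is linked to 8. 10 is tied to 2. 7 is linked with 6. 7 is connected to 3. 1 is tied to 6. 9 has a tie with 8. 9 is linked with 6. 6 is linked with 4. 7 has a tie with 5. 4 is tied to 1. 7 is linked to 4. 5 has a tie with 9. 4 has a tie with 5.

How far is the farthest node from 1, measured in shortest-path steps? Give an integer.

4

Distances from 1: 2:4, 3:2, 4:1, 5:1, 6:1, 7:1, 8:1, 9:2, 10:3.
The largest is 4 (to 2), so the eccentricity of 1 is 4.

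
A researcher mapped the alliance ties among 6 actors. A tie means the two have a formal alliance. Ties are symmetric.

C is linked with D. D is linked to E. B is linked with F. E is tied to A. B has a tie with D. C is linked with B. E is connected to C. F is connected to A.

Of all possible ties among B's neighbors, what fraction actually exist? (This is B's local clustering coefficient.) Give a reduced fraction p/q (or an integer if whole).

1/3

B's neighbors: C, D, and F (k = 3).
Possible neighbor pairs: C(3,2) = 3. Edges among them: C–D → e = 1.
Clustering(B) = 1/3.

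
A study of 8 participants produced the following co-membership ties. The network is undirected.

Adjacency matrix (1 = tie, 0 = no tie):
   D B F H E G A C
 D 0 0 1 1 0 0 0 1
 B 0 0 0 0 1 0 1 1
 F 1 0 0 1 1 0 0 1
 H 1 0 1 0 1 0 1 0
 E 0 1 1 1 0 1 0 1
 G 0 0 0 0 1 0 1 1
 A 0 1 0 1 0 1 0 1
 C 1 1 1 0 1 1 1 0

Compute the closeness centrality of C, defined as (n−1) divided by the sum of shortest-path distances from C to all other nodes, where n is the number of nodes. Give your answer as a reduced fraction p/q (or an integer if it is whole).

Distances from C: A:1, B:1, D:1, E:1, F:1, G:1, H:2. Sum = 8.
n = 8, so closeness = 7/8.

7/8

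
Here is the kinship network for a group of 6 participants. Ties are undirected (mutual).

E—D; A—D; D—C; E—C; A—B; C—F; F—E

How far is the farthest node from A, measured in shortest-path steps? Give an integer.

3

Distances from A: B:1, C:2, D:1, E:2, F:3.
The largest is 3 (to F), so the eccentricity of A is 3.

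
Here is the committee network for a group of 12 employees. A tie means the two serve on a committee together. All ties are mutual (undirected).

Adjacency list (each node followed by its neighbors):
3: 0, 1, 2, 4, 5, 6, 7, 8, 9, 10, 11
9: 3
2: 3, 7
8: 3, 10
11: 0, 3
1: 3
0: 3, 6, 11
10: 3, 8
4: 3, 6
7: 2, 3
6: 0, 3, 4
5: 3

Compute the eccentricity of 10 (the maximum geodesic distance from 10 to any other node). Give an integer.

Distances from 10: 0:2, 1:2, 2:2, 3:1, 4:2, 5:2, 6:2, 7:2, 8:1, 9:2, 11:2.
The largest is 2 (to 4, 5, 9, 7, 6, 1, 2, 0, and 11), so the eccentricity of 10 is 2.

2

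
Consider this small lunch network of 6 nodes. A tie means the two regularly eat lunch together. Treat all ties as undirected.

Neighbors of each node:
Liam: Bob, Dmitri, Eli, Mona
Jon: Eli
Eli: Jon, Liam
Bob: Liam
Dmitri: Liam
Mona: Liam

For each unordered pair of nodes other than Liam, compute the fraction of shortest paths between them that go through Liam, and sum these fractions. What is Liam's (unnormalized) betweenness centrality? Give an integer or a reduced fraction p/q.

Pairs whose geodesics pass through Liam — Bob–Jon: 1; Bob–Dmitri: 1; Bob–Mona: 1; Bob–Eli: 1; Jon–Dmitri: 1; Jon–Mona: 1; Dmitri–Mona: 1; Dmitri–Eli: 1; Mona–Eli: 1.
All other pairs contribute 0.
Summing the contributions gives betweenness(Liam) = 9.

9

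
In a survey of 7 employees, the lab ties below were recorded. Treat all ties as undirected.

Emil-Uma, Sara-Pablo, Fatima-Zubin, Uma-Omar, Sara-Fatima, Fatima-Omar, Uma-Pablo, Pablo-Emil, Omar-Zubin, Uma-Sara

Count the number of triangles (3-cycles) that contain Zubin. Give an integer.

Zubin's neighbors: Fatima and Omar.
Neighbor pairs that are themselves tied: Zubin–Fatima–Omar. Each forms one triangle with Zubin, for 1 in total.

1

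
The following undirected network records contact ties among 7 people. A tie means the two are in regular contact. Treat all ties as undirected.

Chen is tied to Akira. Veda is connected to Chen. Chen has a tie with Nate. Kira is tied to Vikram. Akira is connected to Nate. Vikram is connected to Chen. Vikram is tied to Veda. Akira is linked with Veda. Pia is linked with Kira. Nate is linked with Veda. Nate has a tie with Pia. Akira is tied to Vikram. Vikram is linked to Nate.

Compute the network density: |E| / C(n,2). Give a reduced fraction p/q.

13/21

There are 13 edges and 7 nodes, so the maximum possible is C(7,2) = 21.
Density = 13/21.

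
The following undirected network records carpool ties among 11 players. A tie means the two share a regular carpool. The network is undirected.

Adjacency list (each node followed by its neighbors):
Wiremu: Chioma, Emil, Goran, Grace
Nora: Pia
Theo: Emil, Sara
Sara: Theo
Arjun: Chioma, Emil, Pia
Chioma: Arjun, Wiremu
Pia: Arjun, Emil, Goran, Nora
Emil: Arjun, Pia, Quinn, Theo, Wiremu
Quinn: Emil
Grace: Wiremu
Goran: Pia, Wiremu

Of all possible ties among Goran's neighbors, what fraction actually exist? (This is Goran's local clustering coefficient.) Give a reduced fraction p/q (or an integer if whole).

0

Goran's neighbors: Pia and Wiremu (k = 2).
Possible neighbor pairs: C(2,2) = 1. Edges among them: none → e = 0.
Clustering(Goran) = 0/1.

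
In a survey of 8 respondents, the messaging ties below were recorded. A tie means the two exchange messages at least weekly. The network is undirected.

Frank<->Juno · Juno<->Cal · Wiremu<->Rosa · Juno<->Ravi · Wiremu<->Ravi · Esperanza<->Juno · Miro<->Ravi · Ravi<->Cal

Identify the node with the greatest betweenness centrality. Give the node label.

Unnormalized betweenness of each node: Cal:0, Esperanza:0, Frank:0, Juno:11, Miro:0, Ravi:14, Rosa:0, Wiremu:6.
Ravi has the largest value, 14, making it the main broker — the node through which the most shortest paths run.

Ravi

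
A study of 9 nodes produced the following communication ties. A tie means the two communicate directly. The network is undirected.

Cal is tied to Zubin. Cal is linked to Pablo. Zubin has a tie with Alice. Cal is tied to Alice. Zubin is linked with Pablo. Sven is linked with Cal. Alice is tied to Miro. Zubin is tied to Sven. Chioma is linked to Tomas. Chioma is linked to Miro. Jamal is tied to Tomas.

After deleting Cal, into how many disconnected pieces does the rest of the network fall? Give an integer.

Cal's neighbors (Alice, Pablo, Sven, and Zubin) remain reachable from one another through other ties, so the rest of the network stays in one piece.

1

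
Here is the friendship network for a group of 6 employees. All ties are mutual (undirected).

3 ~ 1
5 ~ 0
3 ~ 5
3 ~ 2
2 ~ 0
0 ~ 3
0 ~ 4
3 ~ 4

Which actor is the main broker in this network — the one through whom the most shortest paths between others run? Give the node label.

Unnormalized betweenness of each node: 0:3/2, 1:0, 2:0, 3:11/2, 4:0, 5:0.
3 has the largest value, 11/2, making it the main broker — the node through which the most shortest paths run.

3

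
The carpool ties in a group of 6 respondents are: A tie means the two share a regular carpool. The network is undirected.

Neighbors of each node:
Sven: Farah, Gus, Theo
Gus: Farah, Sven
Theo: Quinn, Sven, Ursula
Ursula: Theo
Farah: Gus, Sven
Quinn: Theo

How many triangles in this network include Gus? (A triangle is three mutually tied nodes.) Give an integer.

Gus's neighbors: Farah and Sven.
Neighbor pairs that are themselves tied: Gus–Farah–Sven. Each forms one triangle with Gus, for 1 in total.

1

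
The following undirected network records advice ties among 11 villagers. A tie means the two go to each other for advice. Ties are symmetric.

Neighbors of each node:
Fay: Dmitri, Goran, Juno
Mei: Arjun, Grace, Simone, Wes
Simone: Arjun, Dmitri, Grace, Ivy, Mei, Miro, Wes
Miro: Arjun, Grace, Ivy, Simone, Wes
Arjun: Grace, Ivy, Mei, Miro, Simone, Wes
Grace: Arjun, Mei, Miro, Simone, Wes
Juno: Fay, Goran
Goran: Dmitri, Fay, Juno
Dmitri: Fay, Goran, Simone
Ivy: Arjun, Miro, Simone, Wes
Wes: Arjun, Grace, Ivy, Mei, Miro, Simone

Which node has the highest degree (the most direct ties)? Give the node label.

Simone

Degrees — Arjun:6, Dmitri:3, Fay:3, Goran:3, Grace:5, Ivy:4, Juno:2, Mei:4, Miro:5, Simone:7, Wes:6.
The maximum is 7, attained only by Simone.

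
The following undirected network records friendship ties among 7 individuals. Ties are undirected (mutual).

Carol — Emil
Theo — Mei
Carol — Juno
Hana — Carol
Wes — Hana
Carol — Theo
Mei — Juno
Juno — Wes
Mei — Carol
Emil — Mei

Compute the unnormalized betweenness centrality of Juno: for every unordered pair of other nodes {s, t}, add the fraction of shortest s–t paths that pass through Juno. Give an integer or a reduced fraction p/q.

17/6

Pairs whose geodesics pass through Juno — Wes–Carol: 1/2; Wes–Emil: 2/3; Wes–Mei: 1; Wes–Theo: 2/3.
All other pairs contribute 0.
Summing the contributions gives betweenness(Juno) = 17/6.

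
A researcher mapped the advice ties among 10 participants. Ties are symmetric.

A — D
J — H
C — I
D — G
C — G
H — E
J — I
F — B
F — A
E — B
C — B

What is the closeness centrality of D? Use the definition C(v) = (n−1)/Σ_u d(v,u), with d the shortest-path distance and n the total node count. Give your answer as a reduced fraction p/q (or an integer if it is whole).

9/25

Distances from D: A:1, B:3, C:2, E:4, F:2, G:1, H:5, I:3, J:4. Sum = 25.
n = 10, so closeness = 9/25.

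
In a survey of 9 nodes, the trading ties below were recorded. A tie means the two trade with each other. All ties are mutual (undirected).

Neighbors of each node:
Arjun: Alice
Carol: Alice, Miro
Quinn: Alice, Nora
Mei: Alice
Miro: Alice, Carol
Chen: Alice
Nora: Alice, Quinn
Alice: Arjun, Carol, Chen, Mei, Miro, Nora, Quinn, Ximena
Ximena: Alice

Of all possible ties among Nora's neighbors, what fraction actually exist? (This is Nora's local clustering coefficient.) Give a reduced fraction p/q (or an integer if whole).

1

Nora's neighbors: Alice and Quinn (k = 2).
Possible neighbor pairs: C(2,2) = 1. Edges among them: Alice–Quinn → e = 1.
Clustering(Nora) = 1/1.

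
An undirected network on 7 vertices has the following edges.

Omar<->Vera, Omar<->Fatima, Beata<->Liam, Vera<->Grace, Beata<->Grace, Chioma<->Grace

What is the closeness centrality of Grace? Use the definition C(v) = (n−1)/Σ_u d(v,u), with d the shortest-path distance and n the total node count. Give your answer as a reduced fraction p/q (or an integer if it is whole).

Distances from Grace: Beata:1, Chioma:1, Fatima:3, Liam:2, Omar:2, Vera:1. Sum = 10.
n = 7, so closeness = 6/10 = 3/5.

3/5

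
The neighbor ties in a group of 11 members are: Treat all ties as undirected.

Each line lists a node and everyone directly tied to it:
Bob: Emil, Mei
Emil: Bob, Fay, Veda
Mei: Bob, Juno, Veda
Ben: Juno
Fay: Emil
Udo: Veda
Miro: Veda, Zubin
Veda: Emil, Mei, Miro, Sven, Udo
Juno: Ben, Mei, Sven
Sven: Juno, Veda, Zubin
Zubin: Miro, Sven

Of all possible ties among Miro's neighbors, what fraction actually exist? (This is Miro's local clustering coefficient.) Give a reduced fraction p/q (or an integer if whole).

Miro's neighbors: Veda and Zubin (k = 2).
Possible neighbor pairs: C(2,2) = 1. Edges among them: none → e = 0.
Clustering(Miro) = 0/1.

0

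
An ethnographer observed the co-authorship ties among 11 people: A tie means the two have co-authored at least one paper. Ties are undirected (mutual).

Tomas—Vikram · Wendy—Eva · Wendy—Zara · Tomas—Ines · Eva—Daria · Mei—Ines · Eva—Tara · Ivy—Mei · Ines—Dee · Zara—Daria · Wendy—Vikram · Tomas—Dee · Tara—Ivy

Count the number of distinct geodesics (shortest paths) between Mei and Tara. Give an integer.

1

The shortest distance is 2, and the only length-2 path is Mei–Ivy–Tara. So there is exactly 1 shortest path.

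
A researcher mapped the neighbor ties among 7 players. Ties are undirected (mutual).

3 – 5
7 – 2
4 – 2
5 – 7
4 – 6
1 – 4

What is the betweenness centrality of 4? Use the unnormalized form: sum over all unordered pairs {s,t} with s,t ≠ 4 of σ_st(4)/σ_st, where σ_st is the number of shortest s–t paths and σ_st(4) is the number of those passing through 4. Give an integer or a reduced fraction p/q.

Pairs whose geodesics pass through 4 — 7–1: 1; 7–6: 1; 2–1: 1; 2–6: 1; 3–1: 1; 3–6: 1; 1–6: 1; 1–5: 1; 6–5: 1.
All other pairs contribute 0.
Summing the contributions gives betweenness(4) = 9.

9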